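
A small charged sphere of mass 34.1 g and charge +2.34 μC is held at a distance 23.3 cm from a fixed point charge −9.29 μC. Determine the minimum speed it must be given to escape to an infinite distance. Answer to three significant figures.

To just escape, total mechanical energy must reach zero at infinity: ½mv²_min + U = 0, so ½mv²_min = −U = |kQq|/r.
|U| = |kQq|/r = (8.99×10⁹ N·m²/C²)(9.29×10⁻⁶)(2.34×10⁻⁶)/(0.233) = 0.839 J.
v_min = √(2|U|/m) = √(2·0.839/0.0341) = 7.01 m/s.

7.01 m/s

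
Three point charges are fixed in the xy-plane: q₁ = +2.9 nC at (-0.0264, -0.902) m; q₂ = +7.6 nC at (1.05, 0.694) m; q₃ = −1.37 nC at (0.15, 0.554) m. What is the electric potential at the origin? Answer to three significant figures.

Electric potential is a scalar, so the contributions from each charge add algebraically: V = Σ kqᵢ/rᵢ.
Distances from the field point to each charge: r₁ = 0.902 m, r₂ = 1.26 m, r₃ = 0.574 m.
V = k[(2.90×10⁻⁹)/(0.902) + (7.60×10⁻⁹)/(1.26) + (-1.37×10⁻⁹)/(0.574)] = 61.7 V.

61.7 V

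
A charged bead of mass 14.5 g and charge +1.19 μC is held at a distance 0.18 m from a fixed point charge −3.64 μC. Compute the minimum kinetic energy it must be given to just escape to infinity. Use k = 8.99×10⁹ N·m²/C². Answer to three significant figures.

To just escape, total mechanical energy must reach zero at infinity: ½mv²_min + U = 0, so ½mv²_min = −U = |kQq|/r.
|U| = |kQq|/r = (8.99×10⁹ N·m²/C²)(3.64×10⁻⁶)(1.19×10⁻⁶)/(0.180) = 0.216 J.

0.216 J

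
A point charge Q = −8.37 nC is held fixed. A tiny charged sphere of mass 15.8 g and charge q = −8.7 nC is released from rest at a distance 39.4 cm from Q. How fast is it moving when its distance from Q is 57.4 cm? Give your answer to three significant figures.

Only the electrostatic force acts, so mechanical energy is conserved: ½mv² = U₁ − U₂ = kQq(1/r₁ − 1/r₂).
U₁ − U₂ = (8.99×10⁹ N·m²/C²)(-8.37×10⁻⁹ C)(-8.70×10⁻⁹ C)(1/0.394 − 1/0.574) = 5.21×10⁻⁷ J.
v = √(2·5.21×10⁻⁷/0.0158) = 8.12×10⁻³ m/s.

8.12×10⁻³ m/s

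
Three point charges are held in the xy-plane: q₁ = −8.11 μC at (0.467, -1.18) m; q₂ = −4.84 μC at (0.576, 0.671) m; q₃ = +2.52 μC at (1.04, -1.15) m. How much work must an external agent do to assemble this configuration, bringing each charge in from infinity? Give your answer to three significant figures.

The work to assemble the configuration equals its total potential energy, U = Σ kqᵢqⱼ/rᵢⱼ over all pairs.
Pair separations: r₁₂ = 1.85 m, r₁₃ = 0.574 m, r₂₃ = 1.88 m.
U = (0.190) + (-0.320) + (-0.0583) = -0.188 J.

-0.188 J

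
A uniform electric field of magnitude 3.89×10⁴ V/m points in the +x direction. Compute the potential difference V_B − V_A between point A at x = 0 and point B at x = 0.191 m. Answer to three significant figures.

In a uniform field, potential decreases in the direction of E: V_B − V_A = −E·Δx.
V_B − V_A = −(3.89×10⁴ V/m)(0.191 m) = -7430 V.

-7430 V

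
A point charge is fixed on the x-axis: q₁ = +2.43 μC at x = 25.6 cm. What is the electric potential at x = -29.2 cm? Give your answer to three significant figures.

The total potential is the scalar sum of each charge's contribution, V = Σ kqᵢ/rᵢ.
V = k[(2.43×10⁻⁶)/(0.548)] = 3.99×10⁴ V.

3.99×10⁴ V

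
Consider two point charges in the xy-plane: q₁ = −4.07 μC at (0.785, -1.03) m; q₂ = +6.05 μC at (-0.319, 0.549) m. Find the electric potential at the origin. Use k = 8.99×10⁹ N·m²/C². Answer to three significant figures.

Electric potential is a scalar, so the contributions from each charge add algebraically: V = Σ kqᵢ/rᵢ.
Distances from the field point to each charge: r₁ = 1.30 m, r₂ = 0.635 m.
V = k[(-4.07×10⁻⁶)/(1.30) + (6.05×10⁻⁶)/(0.635)] = 5.74×10⁴ V.

5.74×10⁴ V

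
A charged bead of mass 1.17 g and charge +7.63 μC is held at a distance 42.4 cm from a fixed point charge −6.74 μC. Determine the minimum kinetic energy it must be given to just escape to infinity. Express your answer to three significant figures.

To just escape, total mechanical energy must reach zero at infinity: ½mv²_min + U = 0, so ½mv²_min = −U = |kQq|/r.
|U| = |kQq|/r = (8.99×10⁹ N·m²/C²)(6.74×10⁻⁶)(7.63×10⁻⁶)/(0.424) = 1.09 J.

1.09 J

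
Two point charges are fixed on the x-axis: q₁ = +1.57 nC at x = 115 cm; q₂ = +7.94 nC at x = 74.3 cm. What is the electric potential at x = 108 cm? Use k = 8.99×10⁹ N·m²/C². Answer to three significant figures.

The total potential is the scalar sum of each charge's contribution, V = Σ kqᵢ/rᵢ.
Distances from the field point to each charge: r₁ = 0.0700 m, r₂ = 0.337 m.
V = k[(1.57×10⁻⁹)/(0.0700) + (7.94×10⁻⁹)/(0.337)] = 413 V.

413 V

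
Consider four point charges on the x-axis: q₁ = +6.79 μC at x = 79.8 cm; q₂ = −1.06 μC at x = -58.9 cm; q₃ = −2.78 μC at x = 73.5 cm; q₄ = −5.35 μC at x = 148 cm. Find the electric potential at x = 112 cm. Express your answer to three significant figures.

The total potential is the scalar sum of each charge's contribution, V = Σ kqᵢ/rᵢ.
Distances from the field point to each charge: r₁ = 0.322 m, r₂ = 1.71 m, r₃ = 0.385 m, r₄ = 0.360 m.
V = k[(6.79×10⁻⁶)/(0.322) + (-1.06×10⁻⁶)/(1.71) + (-2.78×10⁻⁶)/(0.385) + (-5.35×10⁻⁶)/(0.360)] = -1.45×10⁴ V.

-1.45×10⁴ V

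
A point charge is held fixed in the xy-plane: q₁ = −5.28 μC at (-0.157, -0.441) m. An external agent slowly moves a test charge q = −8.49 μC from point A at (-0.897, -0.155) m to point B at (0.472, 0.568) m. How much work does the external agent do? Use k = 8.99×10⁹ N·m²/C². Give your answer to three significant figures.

-0.169 J

For quasistatic motion the external work equals the change in potential energy: W_ext = qΔV = q(V_B − V_A).
At A: distance to the source charge is 0.793 m; V_A = kq₁/r = -5.98×10⁴ V.
At B: distance to the source charge is 1.19 m; V_B = kq₁/r = -3.99×10⁴ V.
ΔV = V_B − V_A = 1.99×10⁴ V.
W_ext = qΔV = (-8.49×10⁻⁶ C)(1.99×10⁴ V) = -0.169 J.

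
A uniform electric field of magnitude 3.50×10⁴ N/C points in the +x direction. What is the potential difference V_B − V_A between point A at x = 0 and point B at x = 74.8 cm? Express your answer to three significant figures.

In a uniform field, potential decreases in the direction of E: V_B − V_A = −E·Δx.
V_B − V_A = −(3.50×10⁴ V/m)(0.748 m) = -2.62×10⁴ V.

-2.62×10⁴ V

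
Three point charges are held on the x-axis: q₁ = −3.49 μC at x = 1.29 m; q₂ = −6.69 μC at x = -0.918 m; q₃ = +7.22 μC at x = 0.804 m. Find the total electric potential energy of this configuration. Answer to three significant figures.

-0.623 J

The work to assemble the configuration equals its total potential energy, U = Σ kqᵢqⱼ/rᵢⱼ over all pairs.
Pair separations: r₁₂ = 2.21 m, r₁₃ = 0.486 m, r₂₃ = 1.72 m.
U = (0.0951) + (-0.466) + (-0.252) = -0.623 J.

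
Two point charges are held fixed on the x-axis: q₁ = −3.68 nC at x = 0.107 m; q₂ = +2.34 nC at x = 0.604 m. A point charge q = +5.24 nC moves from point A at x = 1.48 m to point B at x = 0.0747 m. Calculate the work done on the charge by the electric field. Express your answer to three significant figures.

The work done by the electric force is W_field = −ΔU = −q(V_B − V_A) = q(V_A − V_B).
At A: distances to the source charges are 1.37 m, 0.876 m; V_A = Σ kqᵢ/rᵢ = -0.0812 V.
At B: distances to the source charges are 0.0323 m, 0.529 m; V_B = Σ kqᵢ/rᵢ = -985 V.
ΔV = V_B − V_A = -984 V.
W_field = −qΔV = −(5.24×10⁻⁹ C)(-984 V) = 5.16×10⁻⁶ J.

5.16×10⁻⁶ J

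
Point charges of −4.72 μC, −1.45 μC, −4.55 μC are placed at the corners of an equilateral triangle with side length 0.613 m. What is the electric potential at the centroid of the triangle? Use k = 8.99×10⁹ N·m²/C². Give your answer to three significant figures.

The total potential is the scalar sum of each charge's contribution, V = Σ kqᵢ/rᵢ.
The distance from each vertex to the centroid is a/√3 = 0.354 m.
V = k[(-4.72×10⁻⁶)/(0.354) + (-1.45×10⁻⁶)/(0.354) + (-4.55×10⁻⁶)/(0.354)] = -2.72×10⁵ V.

-2.72×10⁵ V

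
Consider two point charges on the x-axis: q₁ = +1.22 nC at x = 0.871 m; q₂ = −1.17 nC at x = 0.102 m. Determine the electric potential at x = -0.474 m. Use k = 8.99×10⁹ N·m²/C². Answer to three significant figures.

-10.1 V

Electric potential is a scalar, so the contributions from each charge add algebraically: V = Σ kqᵢ/rᵢ.
Distances from the field point to each charge: r₁ = 1.34 m, r₂ = 0.576 m.
V = k[(1.22×10⁻⁹)/(1.34) + (-1.17×10⁻⁹)/(0.576)] = -10.1 V.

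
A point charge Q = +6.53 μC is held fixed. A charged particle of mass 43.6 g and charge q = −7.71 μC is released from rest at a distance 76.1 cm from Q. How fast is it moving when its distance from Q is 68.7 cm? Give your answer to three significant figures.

1.71 m/s

Only the electrostatic force acts, so mechanical energy is conserved: ½mv² = U₁ − U₂ = kQq(1/r₁ − 1/r₂).
U₁ − U₂ = (8.99×10⁹ N·m²/C²)(6.53×10⁻⁶ C)(-7.71×10⁻⁶ C)(1/0.761 − 1/0.687) = 0.0641 J.
v = √(2·0.0641/0.0436) = 1.71 m/s.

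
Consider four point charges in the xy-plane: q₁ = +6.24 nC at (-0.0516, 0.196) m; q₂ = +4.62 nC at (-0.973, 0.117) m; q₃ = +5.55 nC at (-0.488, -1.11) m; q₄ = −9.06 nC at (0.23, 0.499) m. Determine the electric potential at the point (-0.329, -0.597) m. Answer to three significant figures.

Electric potential is a scalar, so the contributions from each charge add algebraically: V = Σ kqᵢ/rᵢ.
Distances from the field point to each charge: r₁ = 0.840 m, r₂ = 0.962 m, r₃ = 0.537 m, r₄ = 1.23 m.
V = k[(6.24×10⁻⁹)/(0.840) + (4.62×10⁻⁹)/(0.962) + (5.55×10⁻⁹)/(0.537) + (-9.06×10⁻⁹)/(1.23)] = 137 V.

137 V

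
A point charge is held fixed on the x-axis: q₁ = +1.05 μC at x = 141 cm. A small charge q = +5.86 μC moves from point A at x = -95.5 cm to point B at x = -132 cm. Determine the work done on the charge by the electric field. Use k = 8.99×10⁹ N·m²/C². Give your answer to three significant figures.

3.13×10⁻³ J

The work done by the electric force is W_field = −ΔU = −q(V_B − V_A) = q(V_A − V_B).
At A: distance to the source charge is 2.36 m; V_A = kq₁/r = 3990 V.
At B: distance to the source charge is 2.73 m; V_B = kq₁/r = 3460 V.
ΔV = V_B − V_A = -534 V.
W_field = −qΔV = −(5.86×10⁻⁶ C)(-534 V) = 3.13×10⁻³ J.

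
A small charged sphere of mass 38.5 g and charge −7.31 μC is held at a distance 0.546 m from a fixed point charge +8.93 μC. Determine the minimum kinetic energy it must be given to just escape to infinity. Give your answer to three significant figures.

1.07 J

To just escape, total mechanical energy must reach zero at infinity: ½mv²_min + U = 0, so ½mv²_min = −U = |kQq|/r.
|U| = |kQq|/r = (8.99×10⁹ N·m²/C²)(8.93×10⁻⁶)(7.31×10⁻⁶)/(0.546) = 1.07 J.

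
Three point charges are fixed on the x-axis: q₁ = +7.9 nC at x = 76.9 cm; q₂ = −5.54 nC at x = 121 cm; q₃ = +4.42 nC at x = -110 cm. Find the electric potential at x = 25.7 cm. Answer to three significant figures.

Electric potential is a scalar, so the contributions from each charge add algebraically: V = Σ kqᵢ/rᵢ.
Distances from the field point to each charge: r₁ = 0.512 m, r₂ = 0.953 m, r₃ = 1.36 m.
V = k[(7.90×10⁻⁹)/(0.512) + (-5.54×10⁻⁹)/(0.953) + (4.42×10⁻⁹)/(1.36)] = 116 V.

116 V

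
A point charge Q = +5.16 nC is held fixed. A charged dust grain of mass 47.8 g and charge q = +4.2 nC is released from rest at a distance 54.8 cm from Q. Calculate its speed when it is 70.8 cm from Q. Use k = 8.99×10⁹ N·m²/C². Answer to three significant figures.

Only the electrostatic force acts, so mechanical energy is conserved: ½mv² = U₁ − U₂ = kQq(1/r₁ − 1/r₂).
U₁ − U₂ = (8.99×10⁹ N·m²/C²)(5.16×10⁻⁹ C)(4.20×10⁻⁹ C)(1/0.548 − 1/0.708) = 8.03×10⁻⁸ J.
v = √(2·8.03×10⁻⁸/0.0478) = 1.83×10⁻³ m/s.

1.83×10⁻³ m/s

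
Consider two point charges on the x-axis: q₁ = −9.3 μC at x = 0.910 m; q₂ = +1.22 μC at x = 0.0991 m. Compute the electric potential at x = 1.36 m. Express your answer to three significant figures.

-1.77×10⁵ V

Electric potential is a scalar, so the contributions from each charge add algebraically: V = Σ kqᵢ/rᵢ.
Distances from the field point to each charge: r₁ = 0.450 m, r₂ = 1.26 m.
V = k[(-9.30×10⁻⁶)/(0.450) + (1.22×10⁻⁶)/(1.26)] = -1.77×10⁵ V.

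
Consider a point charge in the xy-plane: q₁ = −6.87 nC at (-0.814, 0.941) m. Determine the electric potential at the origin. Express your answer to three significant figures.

Electric potential is a scalar, so the contributions from each charge add algebraically: V = Σ kqᵢ/rᵢ.
Distances from the field point to each charge: r₁ = 1.24 m.
V = k[(-6.87×10⁻⁹)/(1.24)] = -49.6 V.

-49.6 V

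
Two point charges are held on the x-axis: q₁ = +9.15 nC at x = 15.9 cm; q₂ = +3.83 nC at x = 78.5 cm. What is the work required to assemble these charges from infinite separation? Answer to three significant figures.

The work to assemble the configuration equals its total potential energy, U = Σ kqᵢqⱼ/rᵢⱼ over all pairs.
Pair separations: r₁₂ = 0.626 m.
U = (5.03×10⁻⁷) = 5.03×10⁻⁷ J.

5.03×10⁻⁷ J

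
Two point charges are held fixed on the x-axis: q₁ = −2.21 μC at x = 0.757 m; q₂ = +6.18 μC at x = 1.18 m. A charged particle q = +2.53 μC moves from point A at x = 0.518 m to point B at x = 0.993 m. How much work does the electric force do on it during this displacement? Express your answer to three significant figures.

-0.537 J

The work done by the electric force is W_field = −ΔU = −q(V_B − V_A) = q(V_A − V_B).
At A: distances to the source charges are 0.239 m, 0.662 m; V_A = Σ kqᵢ/rᵢ = 795 V.
At B: distances to the source charges are 0.236 m, 0.187 m; V_B = Σ kqᵢ/rᵢ = 2.13×10⁵ V.
ΔV = V_B − V_A = 2.12×10⁵ V.
W_field = −qΔV = −(2.53×10⁻⁶ C)(2.12×10⁵ V) = -0.537 J.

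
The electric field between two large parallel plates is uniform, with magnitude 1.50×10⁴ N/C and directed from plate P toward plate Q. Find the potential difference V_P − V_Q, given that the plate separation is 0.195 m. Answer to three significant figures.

2920 V

In a uniform field, potential decreases in the direction of E: ΔV = −E·d for a displacement d parallel to E.
Going from Q to P is a displacement of 0.195 m opposite to the field, so V_P − V_Q = +Ed = 2920 V.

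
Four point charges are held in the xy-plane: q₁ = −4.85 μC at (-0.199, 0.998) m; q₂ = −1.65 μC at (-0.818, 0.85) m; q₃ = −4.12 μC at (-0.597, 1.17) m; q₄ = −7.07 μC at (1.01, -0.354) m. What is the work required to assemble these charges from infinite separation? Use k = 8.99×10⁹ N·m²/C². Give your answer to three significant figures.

1.02 J

The assembly work is the sum of pairwise potential energies, U = Σ_{i<j} kqᵢqⱼ/rᵢⱼ.
Pair separations: r₁₂ = 0.636 m, r₁₃ = 0.434 m, r₁₄ = 1.81 m, r₂₃ = 0.389 m, r₂₄ = 2.19 m, r₃₄ = 2.21 m.
Summing all 6 pair terms gives U = 1.02 J.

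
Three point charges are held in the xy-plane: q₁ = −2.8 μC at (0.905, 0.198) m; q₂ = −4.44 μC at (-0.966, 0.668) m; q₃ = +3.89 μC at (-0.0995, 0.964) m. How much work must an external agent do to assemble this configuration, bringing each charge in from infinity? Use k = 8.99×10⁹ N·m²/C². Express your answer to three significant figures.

-0.189 J

The work to assemble the configuration equals its total potential energy, U = Σ kqᵢqⱼ/rᵢⱼ over all pairs.
Pair separations: r₁₂ = 1.93 m, r₁₃ = 1.26 m, r₂₃ = 0.916 m.
U = (0.0579) + (-0.0775) + (-0.170) = -0.189 J.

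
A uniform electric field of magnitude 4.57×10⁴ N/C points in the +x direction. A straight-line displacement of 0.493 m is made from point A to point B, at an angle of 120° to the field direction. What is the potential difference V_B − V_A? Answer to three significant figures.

Only the component of displacement along E changes the potential: ΔV = −E·d·cosθ.
ΔV = −(4.57×10⁴ V/m)(0.493 m)cos120° = 1.13×10⁴ V.

1.13×10⁴ V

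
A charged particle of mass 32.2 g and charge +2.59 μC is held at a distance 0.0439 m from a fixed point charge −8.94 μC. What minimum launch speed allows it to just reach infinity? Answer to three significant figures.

17.2 m/s

To just escape, total mechanical energy must reach zero at infinity: ½mv²_min + U = 0, so ½mv²_min = −U = |kQq|/r.
|U| = |kQq|/r = (8.99×10⁹ N·m²/C²)(8.94×10⁻⁶)(2.59×10⁻⁶)/(0.0439) = 4.74 J.
v_min = √(2|U|/m) = √(2·4.74/0.0322) = 17.2 m/s.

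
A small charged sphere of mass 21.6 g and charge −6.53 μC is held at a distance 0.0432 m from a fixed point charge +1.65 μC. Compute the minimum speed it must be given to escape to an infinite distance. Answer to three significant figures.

To just escape, total mechanical energy must reach zero at infinity: ½mv²_min + U = 0, so ½mv²_min = −U = |kQq|/r.
|U| = |kQq|/r = (8.99×10⁹ N·m²/C²)(1.65×10⁻⁶)(6.53×10⁻⁶)/(0.0432) = 2.24 J.
v_min = √(2|U|/m) = √(2·2.24/0.0216) = 14.4 m/s.

14.4 m/s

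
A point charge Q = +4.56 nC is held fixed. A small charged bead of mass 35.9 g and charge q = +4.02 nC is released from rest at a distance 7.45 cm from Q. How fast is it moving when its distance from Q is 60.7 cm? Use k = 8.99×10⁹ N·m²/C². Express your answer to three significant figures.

Only the electrostatic force acts, so mechanical energy is conserved: ½mv² = U₁ − U₂ = kQq(1/r₁ − 1/r₂).
U₁ − U₂ = (8.99×10⁹ N·m²/C²)(4.56×10⁻⁹ C)(4.02×10⁻⁹ C)(1/0.0745 − 1/0.607) = 1.94×10⁻⁶ J.
v = √(2·1.94×10⁻⁶/0.0359) = 0.0104 m/s.

0.0104 m/s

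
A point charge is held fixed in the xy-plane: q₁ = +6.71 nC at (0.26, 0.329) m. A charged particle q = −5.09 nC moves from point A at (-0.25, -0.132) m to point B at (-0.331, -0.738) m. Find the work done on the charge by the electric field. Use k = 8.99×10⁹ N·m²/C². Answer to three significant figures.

The work done by the electric force is W_field = −ΔU = −q(V_B − V_A) = q(V_A − V_B).
At A: distance to the source charge is 0.687 m; V_A = kq₁/r = 87.7 V.
At B: distance to the source charge is 1.22 m; V_B = kq₁/r = 49.5 V.
ΔV = V_B − V_A = -38.3 V.
W_field = −qΔV = −(-5.09×10⁻⁹ C)(-38.3 V) = -1.95×10⁻⁷ J.

-1.95×10⁻⁷ J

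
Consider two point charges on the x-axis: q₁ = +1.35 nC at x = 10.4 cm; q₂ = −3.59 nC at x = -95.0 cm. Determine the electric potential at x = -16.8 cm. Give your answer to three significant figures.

3.35 V

Electric potential is a scalar, so the contributions from each charge add algebraically: V = Σ kqᵢ/rᵢ.
Distances from the field point to each charge: r₁ = 0.272 m, r₂ = 0.782 m.
V = k[(1.35×10⁻⁹)/(0.272) + (-3.59×10⁻⁹)/(0.782)] = 3.35 V.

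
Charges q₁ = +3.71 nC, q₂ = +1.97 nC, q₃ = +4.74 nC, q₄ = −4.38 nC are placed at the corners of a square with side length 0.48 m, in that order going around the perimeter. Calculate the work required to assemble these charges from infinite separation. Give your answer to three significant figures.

-2.63×10⁻⁷ J

The work to assemble the configuration equals its total potential energy, U = Σ kqᵢqⱼ/rᵢⱼ over all pairs.
The four side pairs have separation 0.480 m and the two diagonal pairs 0.679 m.
Summing all 6 pair terms gives U = -2.63×10⁻⁷ J.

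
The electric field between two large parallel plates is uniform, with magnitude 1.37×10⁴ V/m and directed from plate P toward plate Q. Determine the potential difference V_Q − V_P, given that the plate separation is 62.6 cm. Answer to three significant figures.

-8580 V

In a uniform field, potential decreases in the direction of E: ΔV = −E·d for a displacement d parallel to E.
Going from P to Q is a displacement of 62.6 cm along the field, so V_Q − V_P = −Ed = -8580 V.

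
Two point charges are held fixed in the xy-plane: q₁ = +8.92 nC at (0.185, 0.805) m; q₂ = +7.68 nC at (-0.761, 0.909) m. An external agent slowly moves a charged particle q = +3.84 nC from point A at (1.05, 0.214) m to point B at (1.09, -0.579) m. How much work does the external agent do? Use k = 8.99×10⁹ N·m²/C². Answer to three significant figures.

For quasistatic motion the external work equals the change in potential energy: W_ext = qΔV = q(V_B − V_A).
At A: distances to the source charges are 1.05 m, 1.94 m; V_A = Σ kqᵢ/rᵢ = 112 V.
At B: distances to the source charges are 1.65 m, 2.37 m; V_B = Σ kqᵢ/rᵢ = 77.6 V.
ΔV = V_B − V_A = -34.6 V.
W_ext = qΔV = (3.84×10⁻⁹ C)(-34.6 V) = -1.33×10⁻⁷ J.

-1.33×10⁻⁷ J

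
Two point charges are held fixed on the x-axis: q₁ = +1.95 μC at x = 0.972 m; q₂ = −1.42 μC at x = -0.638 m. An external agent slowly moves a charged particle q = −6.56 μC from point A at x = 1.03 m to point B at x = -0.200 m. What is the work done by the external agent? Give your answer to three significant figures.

2.03 J

For quasistatic motion the external work equals the change in potential energy: W_ext = qΔV = q(V_B − V_A).
At A: distances to the source charges are 0.0580 m, 1.67 m; V_A = Σ kqᵢ/rᵢ = 2.95×10⁵ V.
At B: distances to the source charges are 1.17 m, 0.438 m; V_B = Σ kqᵢ/rᵢ = -1.42×10⁴ V.
ΔV = V_B − V_A = -3.09×10⁵ V.
W_ext = qΔV = (-6.56×10⁻⁶ C)(-3.09×10⁵ V) = 2.03 J.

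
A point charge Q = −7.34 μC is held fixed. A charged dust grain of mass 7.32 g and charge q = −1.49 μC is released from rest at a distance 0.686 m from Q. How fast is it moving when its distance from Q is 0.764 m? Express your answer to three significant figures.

2.00 m/s

Only the electrostatic force acts, so mechanical energy is conserved: ½mv² = U₁ − U₂ = kQq(1/r₁ − 1/r₂).
U₁ − U₂ = (8.99×10⁹ N·m²/C²)(-7.34×10⁻⁶ C)(-1.49×10⁻⁶ C)(1/0.686 − 1/0.764) = 0.0146 J.
v = √(2·0.0146/7.32×10⁻³) = 2.00 m/s.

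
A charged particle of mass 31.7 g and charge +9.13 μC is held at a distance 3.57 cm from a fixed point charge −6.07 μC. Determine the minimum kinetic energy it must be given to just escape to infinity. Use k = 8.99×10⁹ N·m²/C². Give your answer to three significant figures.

To just escape, total mechanical energy must reach zero at infinity: ½mv²_min + U = 0, so ½mv²_min = −U = |kQq|/r.
|U| = |kQq|/r = (8.99×10⁹ N·m²/C²)(6.07×10⁻⁶)(9.13×10⁻⁶)/(0.0357) = 14.0 J.

14.0 J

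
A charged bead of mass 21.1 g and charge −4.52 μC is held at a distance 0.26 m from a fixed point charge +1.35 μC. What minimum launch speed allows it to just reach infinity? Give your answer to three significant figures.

4.47 m/s

To just escape, total mechanical energy must reach zero at infinity: ½mv²_min + U = 0, so ½mv²_min = −U = |kQq|/r.
|U| = |kQq|/r = (8.99×10⁹ N·m²/C²)(1.35×10⁻⁶)(4.52×10⁻⁶)/(0.260) = 0.211 J.
v_min = √(2|U|/m) = √(2·0.211/0.0211) = 4.47 m/s.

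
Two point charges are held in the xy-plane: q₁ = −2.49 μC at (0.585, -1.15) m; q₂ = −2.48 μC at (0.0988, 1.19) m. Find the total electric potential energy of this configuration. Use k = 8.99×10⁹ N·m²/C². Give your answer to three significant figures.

0.0232 J

The work to assemble the configuration equals its total potential energy, U = Σ kqᵢqⱼ/rᵢⱼ over all pairs.
Pair separations: r₁₂ = 2.39 m.
U = (0.0232) = 0.0232 J.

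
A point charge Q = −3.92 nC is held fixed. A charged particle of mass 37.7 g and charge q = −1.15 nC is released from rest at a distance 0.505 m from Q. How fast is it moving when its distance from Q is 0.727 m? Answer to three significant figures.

1.14×10⁻³ m/s

Only the electrostatic force acts, so mechanical energy is conserved: ½mv² = U₁ − U₂ = kQq(1/r₁ − 1/r₂).
U₁ − U₂ = (8.99×10⁹ N·m²/C²)(-3.92×10⁻⁹ C)(-1.15×10⁻⁹ C)(1/0.505 − 1/0.727) = 2.45×10⁻⁸ J.
v = √(2·2.45×10⁻⁸/0.0377) = 1.14×10⁻³ m/s.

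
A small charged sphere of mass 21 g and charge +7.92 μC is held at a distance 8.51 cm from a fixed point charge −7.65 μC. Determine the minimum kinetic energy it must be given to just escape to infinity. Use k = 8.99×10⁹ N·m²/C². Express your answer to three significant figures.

6.40 J

To just escape, total mechanical energy must reach zero at infinity: ½mv²_min + U = 0, so ½mv²_min = −U = |kQq|/r.
|U| = |kQq|/r = (8.99×10⁹ N·m²/C²)(7.65×10⁻⁶)(7.92×10⁻⁶)/(0.0851) = 6.40 J.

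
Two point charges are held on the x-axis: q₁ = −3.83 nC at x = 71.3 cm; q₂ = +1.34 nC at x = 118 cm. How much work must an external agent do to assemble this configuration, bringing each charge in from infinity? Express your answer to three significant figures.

-9.88×10⁻⁸ J

The assembly work is the sum of pairwise potential energies, U = Σ_{i<j} kqᵢqⱼ/rᵢⱼ.
Pair separations: r₁₂ = 0.467 m.
U = (-9.88×10⁻⁸) = -9.88×10⁻⁸ J.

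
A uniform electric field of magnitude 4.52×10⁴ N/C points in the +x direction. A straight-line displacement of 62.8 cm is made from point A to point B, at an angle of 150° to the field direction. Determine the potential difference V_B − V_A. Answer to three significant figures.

Only the component of displacement along E changes the potential: ΔV = −E·d·cosθ.
ΔV = −(4.52×10⁴ V/m)(0.628 m)cos150° = 2.46×10⁴ V.

2.46×10⁴ V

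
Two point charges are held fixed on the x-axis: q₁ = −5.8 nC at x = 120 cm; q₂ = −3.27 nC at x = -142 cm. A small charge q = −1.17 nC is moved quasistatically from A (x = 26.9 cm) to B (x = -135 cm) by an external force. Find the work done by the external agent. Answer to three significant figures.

For quasistatic motion the external work equals the change in potential energy: W_ext = qΔV = q(V_B − V_A).
At A: distances to the source charges are 0.931 m, 1.69 m; V_A = Σ kqᵢ/rᵢ = -73.4 V.
At B: distances to the source charges are 2.55 m, 0.0700 m; V_B = Σ kqᵢ/rᵢ = -440 V.
ΔV = V_B − V_A = -367 V.
W_ext = qΔV = (-1.17×10⁻⁹ C)(-367 V) = 4.29×10⁻⁷ J.

4.29×10⁻⁷ J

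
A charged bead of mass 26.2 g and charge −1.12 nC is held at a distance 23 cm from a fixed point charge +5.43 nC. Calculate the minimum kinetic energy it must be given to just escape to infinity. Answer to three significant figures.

To just escape, total mechanical energy must reach zero at infinity: ½mv²_min + U = 0, so ½mv²_min = −U = |kQq|/r.
|U| = |kQq|/r = (8.99×10⁹ N·m²/C²)(5.43×10⁻⁹)(1.12×10⁻⁹)/(0.230) = 2.38×10⁻⁷ J.

2.38×10⁻⁷ J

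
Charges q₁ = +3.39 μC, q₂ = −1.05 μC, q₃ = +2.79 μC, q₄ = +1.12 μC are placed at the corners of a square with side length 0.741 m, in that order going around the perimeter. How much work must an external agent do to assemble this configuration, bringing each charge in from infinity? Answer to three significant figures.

The work to assemble the configuration equals its total potential energy, U = Σ kqᵢqⱼ/rᵢⱼ over all pairs.
The four side pairs have separation 0.741 m and the two diagonal pairs 1.05 m.
Summing all 6 pair terms gives U = 0.0763 J.

0.0763 J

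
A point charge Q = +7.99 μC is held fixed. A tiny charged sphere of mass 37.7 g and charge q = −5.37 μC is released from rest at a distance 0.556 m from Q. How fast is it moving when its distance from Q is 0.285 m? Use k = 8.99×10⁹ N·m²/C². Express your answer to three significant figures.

Only the electrostatic force acts, so mechanical energy is conserved: ½mv² = U₁ − U₂ = kQq(1/r₁ − 1/r₂).
U₁ − U₂ = (8.99×10⁹ N·m²/C²)(7.99×10⁻⁶ C)(-5.37×10⁻⁶ C)(1/0.556 − 1/0.285) = 0.660 J.
v = √(2·0.660/0.0377) = 5.92 m/s.

5.92 m/s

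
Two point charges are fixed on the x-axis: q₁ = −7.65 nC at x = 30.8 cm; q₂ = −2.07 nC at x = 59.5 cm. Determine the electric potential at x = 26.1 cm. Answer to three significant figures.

-1520 V

The total potential is the scalar sum of each charge's contribution, V = Σ kqᵢ/rᵢ.
Distances from the field point to each charge: r₁ = 0.0470 m, r₂ = 0.334 m.
V = k[(-7.65×10⁻⁹)/(0.0470) + (-2.07×10⁻⁹)/(0.334)] = -1520 V.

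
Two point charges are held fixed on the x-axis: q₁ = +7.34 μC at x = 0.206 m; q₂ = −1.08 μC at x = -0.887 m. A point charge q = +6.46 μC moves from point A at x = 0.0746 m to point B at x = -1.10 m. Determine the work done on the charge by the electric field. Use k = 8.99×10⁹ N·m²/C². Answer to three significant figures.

3.15 J

The work done by the electric force is W_field = −ΔU = −q(V_B − V_A) = q(V_A − V_B).
At A: distances to the source charges are 0.131 m, 0.962 m; V_A = Σ kqᵢ/rᵢ = 4.92×10⁵ V.
At B: distances to the source charges are 1.31 m, 0.213 m; V_B = Σ kqᵢ/rᵢ = 4940 V.
ΔV = V_B − V_A = -4.87×10⁵ V.
W_field = −qΔV = −(6.46×10⁻⁶ C)(-4.87×10⁵ V) = 3.15 J.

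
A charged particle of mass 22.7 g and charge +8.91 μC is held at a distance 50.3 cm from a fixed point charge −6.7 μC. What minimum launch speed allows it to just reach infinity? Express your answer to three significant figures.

9.70 m/s

To just escape, total mechanical energy must reach zero at infinity: ½mv²_min + U = 0, so ½mv²_min = −U = |kQq|/r.
|U| = |kQq|/r = (8.99×10⁹ N·m²/C²)(6.70×10⁻⁶)(8.91×10⁻⁶)/(0.503) = 1.07 J.
v_min = √(2|U|/m) = √(2·1.07/0.0227) = 9.70 m/s.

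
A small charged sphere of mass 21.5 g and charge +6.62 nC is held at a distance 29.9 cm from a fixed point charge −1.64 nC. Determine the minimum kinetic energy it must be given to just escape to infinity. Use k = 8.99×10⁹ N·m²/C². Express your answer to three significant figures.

3.26×10⁻⁷ J

To just escape, total mechanical energy must reach zero at infinity: ½mv²_min + U = 0, so ½mv²_min = −U = |kQq|/r.
|U| = |kQq|/r = (8.99×10⁹ N·m²/C²)(1.64×10⁻⁹)(6.62×10⁻⁹)/(0.299) = 3.26×10⁻⁷ J.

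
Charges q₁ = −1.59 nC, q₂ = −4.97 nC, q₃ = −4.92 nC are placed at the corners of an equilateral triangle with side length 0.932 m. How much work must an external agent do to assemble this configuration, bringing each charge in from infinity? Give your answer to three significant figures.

The work to assemble the configuration equals its total potential energy, U = Σ kqᵢqⱼ/rᵢⱼ over all pairs.
All three pair separations equal the side length, 0.932 m.
U = (7.62×10⁻⁸) + (7.55×10⁻⁸) + (2.36×10⁻⁷) = 3.88×10⁻⁷ J.

3.88×10⁻⁷ J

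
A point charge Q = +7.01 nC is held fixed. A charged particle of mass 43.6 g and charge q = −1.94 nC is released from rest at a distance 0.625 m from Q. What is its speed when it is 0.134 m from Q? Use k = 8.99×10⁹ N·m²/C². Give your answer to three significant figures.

Only the electrostatic force acts, so mechanical energy is conserved: ½mv² = U₁ − U₂ = kQq(1/r₁ − 1/r₂).
U₁ − U₂ = (8.99×10⁹ N·m²/C²)(7.01×10⁻⁹ C)(-1.94×10⁻⁹ C)(1/0.625 − 1/0.134) = 7.17×10⁻⁷ J.
v = √(2·7.17×10⁻⁷/0.0436) = 5.73×10⁻³ m/s.

5.73×10⁻³ m/s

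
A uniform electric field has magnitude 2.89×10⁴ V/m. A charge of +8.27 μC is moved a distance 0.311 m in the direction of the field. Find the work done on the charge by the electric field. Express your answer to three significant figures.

The potential change for a displacement 0.311 m in the direction of the field is ΔV = −Ed = -8990 V.
W_field = −qΔV = 0.0743 J.

0.0743 J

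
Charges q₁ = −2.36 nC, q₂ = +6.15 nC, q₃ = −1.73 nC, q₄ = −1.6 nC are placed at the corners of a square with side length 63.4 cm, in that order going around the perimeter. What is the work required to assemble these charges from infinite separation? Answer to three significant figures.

-3.22×10⁻⁷ J

The assembly work is the sum of pairwise potential energies, U = Σ_{i<j} kqᵢqⱼ/rᵢⱼ.
The four side pairs have separation 0.634 m and the two diagonal pairs 0.897 m.
Summing all 6 pair terms gives U = -3.22×10⁻⁷ J.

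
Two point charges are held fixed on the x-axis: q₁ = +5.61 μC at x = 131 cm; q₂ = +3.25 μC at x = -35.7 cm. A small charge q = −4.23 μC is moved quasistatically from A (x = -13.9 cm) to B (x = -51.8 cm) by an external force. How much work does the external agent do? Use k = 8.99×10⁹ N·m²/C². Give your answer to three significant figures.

-0.170 J

For quasistatic motion the external work equals the change in potential energy: W_ext = qΔV = q(V_B − V_A).
At A: distances to the source charges are 1.45 m, 0.218 m; V_A = Σ kqᵢ/rᵢ = 1.69×10⁵ V.
At B: distances to the source charges are 1.83 m, 0.161 m; V_B = Σ kqᵢ/rᵢ = 2.09×10⁵ V.
ΔV = V_B − V_A = 4.02×10⁴ V.
W_ext = qΔV = (-4.23×10⁻⁶ C)(4.02×10⁴ V) = -0.170 J.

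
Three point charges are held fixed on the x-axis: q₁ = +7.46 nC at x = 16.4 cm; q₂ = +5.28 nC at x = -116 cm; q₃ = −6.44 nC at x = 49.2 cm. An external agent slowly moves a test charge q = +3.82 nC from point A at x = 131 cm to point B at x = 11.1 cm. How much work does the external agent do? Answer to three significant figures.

4.37×10⁻⁶ J

For quasistatic motion the external work equals the change in potential energy: W_ext = qΔV = q(V_B − V_A).
At A: distances to the source charges are 1.15 m, 2.47 m, 0.818 m; V_A = Σ kqᵢ/rᵢ = 6.96 V.
At B: distances to the source charges are 0.0530 m, 1.27 m, 0.381 m; V_B = Σ kqᵢ/rᵢ = 1150 V.
ΔV = V_B − V_A = 1140 V.
W_ext = qΔV = (3.82×10⁻⁹ C)(1140 V) = 4.37×10⁻⁶ J.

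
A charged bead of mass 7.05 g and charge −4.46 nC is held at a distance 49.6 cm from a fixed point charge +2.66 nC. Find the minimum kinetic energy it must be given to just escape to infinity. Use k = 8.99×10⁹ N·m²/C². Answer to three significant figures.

To just escape, total mechanical energy must reach zero at infinity: ½mv²_min + U = 0, so ½mv²_min = −U = |kQq|/r.
|U| = |kQq|/r = (8.99×10⁹ N·m²/C²)(2.66×10⁻⁹)(4.46×10⁻⁹)/(0.496) = 2.15×10⁻⁷ J.

2.15×10⁻⁷ J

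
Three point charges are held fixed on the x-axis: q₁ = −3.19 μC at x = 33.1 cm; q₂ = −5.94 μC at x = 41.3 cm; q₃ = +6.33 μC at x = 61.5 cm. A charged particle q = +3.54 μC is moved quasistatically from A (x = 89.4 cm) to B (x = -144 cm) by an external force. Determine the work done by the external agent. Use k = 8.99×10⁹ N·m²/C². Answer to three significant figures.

-0.210 J

For quasistatic motion the external work equals the change in potential energy: W_ext = qΔV = q(V_B − V_A).
At A: distances to the source charges are 0.563 m, 0.481 m, 0.279 m; V_A = Σ kqᵢ/rᵢ = 4.20×10⁴ V.
At B: distances to the source charges are 1.77 m, 1.85 m, 2.05 m; V_B = Σ kqᵢ/rᵢ = -1.73×10⁴ V.
ΔV = V_B − V_A = -5.93×10⁴ V.
W_ext = qΔV = (3.54×10⁻⁶ C)(-5.93×10⁴ V) = -0.210 J.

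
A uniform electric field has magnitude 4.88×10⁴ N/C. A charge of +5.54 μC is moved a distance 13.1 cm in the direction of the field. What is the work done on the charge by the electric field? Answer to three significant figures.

The potential change for a displacement 13.1 cm in the direction of the field is ΔV = −Ed = -6390 V.
W_field = −qΔV = 0.0354 J.

0.0354 J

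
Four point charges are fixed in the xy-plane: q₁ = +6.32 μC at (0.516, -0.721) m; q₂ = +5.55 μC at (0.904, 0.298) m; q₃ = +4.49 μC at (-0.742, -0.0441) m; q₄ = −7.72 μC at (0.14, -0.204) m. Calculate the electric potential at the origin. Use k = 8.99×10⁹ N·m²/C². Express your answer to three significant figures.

The total potential is the scalar sum of each charge's contribution, V = Σ kqᵢ/rᵢ.
Distances from the field point to each charge: r₁ = 0.887 m, r₂ = 0.952 m, r₃ = 0.743 m, r₄ = 0.247 m.
V = k[(6.32×10⁻⁶)/(0.887) + (5.55×10⁻⁶)/(0.952) + (4.49×10⁻⁶)/(0.743) + (-7.72×10⁻⁶)/(0.247)] = -1.10×10⁵ V.

-1.10×10⁵ V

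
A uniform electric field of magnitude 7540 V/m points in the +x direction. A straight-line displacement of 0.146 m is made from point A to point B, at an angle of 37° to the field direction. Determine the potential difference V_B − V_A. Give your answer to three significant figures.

-879 V

Only the component of displacement along E changes the potential: ΔV = −E·d·cosθ.
ΔV = −(7540 V/m)(0.146 m)cos37° = -879 V.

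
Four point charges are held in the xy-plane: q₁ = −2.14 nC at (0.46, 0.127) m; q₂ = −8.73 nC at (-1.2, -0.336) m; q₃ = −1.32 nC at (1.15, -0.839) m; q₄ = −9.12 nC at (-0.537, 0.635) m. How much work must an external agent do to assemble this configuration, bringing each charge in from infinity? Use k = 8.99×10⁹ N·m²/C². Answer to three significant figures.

The work to assemble the configuration equals its total potential energy, U = Σ kqᵢqⱼ/rᵢⱼ over all pairs.
Pair separations: r₁₂ = 1.72 m, r₁₃ = 1.19 m, r₁₄ = 1.12 m, r₂₃ = 2.40 m, r₂₄ = 1.18 m, r₃₄ = 2.24 m.
Summing all 6 pair terms gives U = 9.76×10⁻⁷ J.

9.76×10⁻⁷ J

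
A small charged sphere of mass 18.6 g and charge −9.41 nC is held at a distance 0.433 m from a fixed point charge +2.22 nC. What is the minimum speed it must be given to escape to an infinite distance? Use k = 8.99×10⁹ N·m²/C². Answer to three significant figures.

6.83×10⁻³ m/s

To just escape, total mechanical energy must reach zero at infinity: ½mv²_min + U = 0, so ½mv²_min = −U = |kQq|/r.
|U| = |kQq|/r = (8.99×10⁹ N·m²/C²)(2.22×10⁻⁹)(9.41×10⁻⁹)/(0.433) = 4.34×10⁻⁷ J.
v_min = √(2|U|/m) = √(2·4.34×10⁻⁷/0.0186) = 6.83×10⁻³ m/s.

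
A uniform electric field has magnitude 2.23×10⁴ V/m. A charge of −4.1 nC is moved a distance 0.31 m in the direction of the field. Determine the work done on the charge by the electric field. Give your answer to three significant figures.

-2.83×10⁻⁵ J

The potential change for a displacement 0.31 m in the direction of the field is ΔV = −Ed = -6910 V.
W_field = −qΔV = -2.83×10⁻⁵ J.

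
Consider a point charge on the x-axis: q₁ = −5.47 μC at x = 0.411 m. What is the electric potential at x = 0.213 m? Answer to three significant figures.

-2.48×10⁵ V

The total potential is the scalar sum of each charge's contribution, V = Σ kqᵢ/rᵢ.
V = k[(-5.47×10⁻⁶)/(0.198)] = -2.48×10⁵ V.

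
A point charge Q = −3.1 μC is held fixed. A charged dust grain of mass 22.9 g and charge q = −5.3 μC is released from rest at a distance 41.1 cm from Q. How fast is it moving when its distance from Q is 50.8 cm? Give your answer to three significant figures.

Only the electrostatic force acts, so mechanical energy is conserved: ½mv² = U₁ − U₂ = kQq(1/r₁ − 1/r₂).
U₁ − U₂ = (8.99×10⁹ N·m²/C²)(-3.10×10⁻⁶ C)(-5.30×10⁻⁶ C)(1/0.411 − 1/0.508) = 0.0686 J.
v = √(2·0.0686/0.0229) = 2.45 m/s.

2.45 m/s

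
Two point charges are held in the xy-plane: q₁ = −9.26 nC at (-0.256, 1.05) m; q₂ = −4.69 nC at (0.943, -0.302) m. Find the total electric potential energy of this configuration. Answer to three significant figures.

The assembly work is the sum of pairwise potential energies, U = Σ_{i<j} kqᵢqⱼ/rᵢⱼ.
Pair separations: r₁₂ = 1.81 m.
U = (2.16×10⁻⁷) = 2.16×10⁻⁷ J.

2.16×10⁻⁷ J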